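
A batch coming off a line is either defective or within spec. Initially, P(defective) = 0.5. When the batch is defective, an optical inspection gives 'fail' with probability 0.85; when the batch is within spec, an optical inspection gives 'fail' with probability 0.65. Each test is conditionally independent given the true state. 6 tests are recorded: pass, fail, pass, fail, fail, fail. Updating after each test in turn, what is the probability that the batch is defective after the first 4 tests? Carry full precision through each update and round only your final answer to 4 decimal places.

0.2390

After 'pass': P(defective) = 0.15·0.5000 / (0.15·0.5000 + 0.35·0.5000) ≈ 0.3000
After 'fail': P(defective) = 0.85·0.3000 / (0.85·0.3000 + 0.65·0.7000) ≈ 0.3592
After 'pass': P(defective) = 0.15·0.3592 / (0.15·0.3592 + 0.35·0.6408) ≈ 0.1937
After 'fail': P(defective) = 0.85·0.1937 / (0.85·0.1937 + 0.65·0.8063) ≈ 0.2390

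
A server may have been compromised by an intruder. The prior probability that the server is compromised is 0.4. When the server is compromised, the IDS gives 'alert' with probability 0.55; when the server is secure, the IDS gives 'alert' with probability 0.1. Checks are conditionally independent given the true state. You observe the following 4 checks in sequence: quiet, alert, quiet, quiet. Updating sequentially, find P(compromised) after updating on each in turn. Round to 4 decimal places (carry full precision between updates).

0.3143

After 'quiet': P(compromised) = 0.45·0.4000 / (0.45·0.4000 + 0.9·0.6000) ≈ 0.2500
After 'alert': P(compromised) = 0.55·0.2500 / (0.55·0.2500 + 0.1·0.7500) ≈ 0.6471
After 'quiet': P(compromised) = 0.45·0.6471 / (0.45·0.6471 + 0.9·0.3529) ≈ 0.4783
After 'quiet': P(compromised) = 0.45·0.4783 / (0.45·0.4783 + 0.9·0.5217) ≈ 0.3143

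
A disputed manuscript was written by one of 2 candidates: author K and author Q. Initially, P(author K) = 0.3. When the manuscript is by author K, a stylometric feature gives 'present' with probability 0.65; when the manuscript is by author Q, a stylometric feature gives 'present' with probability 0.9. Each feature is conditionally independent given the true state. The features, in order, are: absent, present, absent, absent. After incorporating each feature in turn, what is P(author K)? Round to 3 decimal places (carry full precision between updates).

After 'absent': P(author K) = 0.35·0.3000 / (0.35·0.3000 + 0.1·0.7000) ≈ 0.6000
After 'present': P(author K) = 0.65·0.6000 / (0.65·0.6000 + 0.9·0.4000) ≈ 0.5200
After 'absent': P(author K) = 0.35·0.5200 / (0.35·0.5200 + 0.1·0.4800) ≈ 0.7913
After 'absent': P(author K) = 0.35·0.7913 / (0.35·0.7913 + 0.1·0.2087) ≈ 0.9299

0.930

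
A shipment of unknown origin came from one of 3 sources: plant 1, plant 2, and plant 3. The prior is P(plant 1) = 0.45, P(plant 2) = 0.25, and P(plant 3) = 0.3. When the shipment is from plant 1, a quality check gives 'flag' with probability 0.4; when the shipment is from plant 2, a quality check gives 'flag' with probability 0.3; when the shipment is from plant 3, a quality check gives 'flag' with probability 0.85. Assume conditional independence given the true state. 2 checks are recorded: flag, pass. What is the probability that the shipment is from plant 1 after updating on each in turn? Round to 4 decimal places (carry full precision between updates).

After 'flag': normaliser = 0.4·0.4500 + 0.3·0.2500 + 0.85·0.3000; P(plant 1) ≈ 0.3529, P(plant 2) ≈ 0.1471, P(plant 3) ≈ 0.5000
After 'pass': normaliser = 0.6·0.3529 + 0.7·0.1471 + 0.15·0.5000; P(plant 1) ≈ 0.5434, P(plant 2) ≈ 0.2642, P(plant 3) ≈ 0.1925

0.5434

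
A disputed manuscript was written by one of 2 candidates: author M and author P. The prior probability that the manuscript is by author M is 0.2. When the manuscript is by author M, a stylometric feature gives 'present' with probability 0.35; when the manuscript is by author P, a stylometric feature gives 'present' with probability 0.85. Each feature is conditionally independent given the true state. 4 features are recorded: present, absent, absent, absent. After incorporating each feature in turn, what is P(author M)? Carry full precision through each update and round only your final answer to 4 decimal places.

Each posterior becomes the prior for the next update.
After 'present': P(author M) = 0.35·0.2000 / (0.35·0.2000 + 0.85·0.8000) ≈ 0.0933
After 'absent': P(author M) = 0.65·0.0933 / (0.65·0.0933 + 0.15·0.9067) ≈ 0.3085
After 'absent': P(author M) = 0.65·0.3085 / (0.65·0.3085 + 0.15·0.6915) ≈ 0.6591
After 'absent': P(author M) = 0.65·0.6591 / (0.65·0.6591 + 0.15·0.3409) ≈ 0.8933

0.8933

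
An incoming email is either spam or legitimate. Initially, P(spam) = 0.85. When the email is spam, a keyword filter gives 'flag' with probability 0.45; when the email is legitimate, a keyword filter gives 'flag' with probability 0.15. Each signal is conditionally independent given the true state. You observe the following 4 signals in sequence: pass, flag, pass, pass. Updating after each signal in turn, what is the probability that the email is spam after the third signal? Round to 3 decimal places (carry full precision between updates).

After 'pass': P(spam) = 0.55·0.8500 / (0.55·0.8500 + 0.85·0.1500) ≈ 0.7857
After 'flag': P(spam) = 0.45·0.7857 / (0.45·0.7857 + 0.15·0.2143) ≈ 0.9167
After 'pass': P(spam) = 0.55·0.9167 / (0.55·0.9167 + 0.85·0.0833) ≈ 0.8768

0.877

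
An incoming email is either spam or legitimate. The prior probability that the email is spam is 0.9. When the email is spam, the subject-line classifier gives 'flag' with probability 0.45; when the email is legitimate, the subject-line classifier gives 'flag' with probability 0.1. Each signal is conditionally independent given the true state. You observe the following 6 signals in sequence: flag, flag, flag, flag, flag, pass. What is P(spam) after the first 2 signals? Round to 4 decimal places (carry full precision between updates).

0.9945

Each posterior becomes the prior for the next update.
After 'flag': P(spam) = 0.45·0.9000 / (0.45·0.9000 + 0.1·0.1000) ≈ 0.9759
After 'flag': P(spam) = 0.45·0.9759 / (0.45·0.9759 + 0.1·0.0241) ≈ 0.9945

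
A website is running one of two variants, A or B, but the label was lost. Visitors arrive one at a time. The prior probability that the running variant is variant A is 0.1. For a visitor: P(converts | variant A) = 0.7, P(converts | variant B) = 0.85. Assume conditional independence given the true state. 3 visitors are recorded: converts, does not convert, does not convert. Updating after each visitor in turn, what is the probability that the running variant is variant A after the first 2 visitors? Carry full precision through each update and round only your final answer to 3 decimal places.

0.155

After 'converts': P(A) = 0.7·0.1000 / (0.7·0.1000 + 0.85·0.9000) ≈ 0.0838
After 'does not convert': P(A) = 0.3·0.0838 / (0.3·0.0838 + 0.15·0.9162) ≈ 0.1547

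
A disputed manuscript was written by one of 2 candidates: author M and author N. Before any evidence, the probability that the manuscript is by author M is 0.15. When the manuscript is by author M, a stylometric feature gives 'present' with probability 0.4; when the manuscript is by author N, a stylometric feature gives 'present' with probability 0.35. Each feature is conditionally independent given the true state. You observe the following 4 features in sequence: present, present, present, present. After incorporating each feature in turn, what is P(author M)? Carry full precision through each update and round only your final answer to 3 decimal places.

After 'present': P(author M) = 0.4·0.1500 / (0.4·0.1500 + 0.35·0.8500) ≈ 0.1678
After 'present': P(author M) = 0.4·0.1678 / (0.4·0.1678 + 0.35·0.8322) ≈ 0.1873
After 'present': P(author M) = 0.4·0.1873 / (0.4·0.1873 + 0.35·0.8127) ≈ 0.2085
After 'present': P(author M) = 0.4·0.2085 / (0.4·0.2085 + 0.35·0.7915) ≈ 0.2314

0.231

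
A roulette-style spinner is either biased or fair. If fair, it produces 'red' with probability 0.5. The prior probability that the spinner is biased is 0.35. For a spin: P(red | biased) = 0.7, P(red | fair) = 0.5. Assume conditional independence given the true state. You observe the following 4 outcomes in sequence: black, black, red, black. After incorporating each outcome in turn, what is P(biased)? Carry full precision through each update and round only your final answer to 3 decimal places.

After 'black': P(biased) = 0.3·0.3500 / (0.3·0.3500 + 0.5·0.6500) ≈ 0.2442
After 'black': P(biased) = 0.3·0.2442 / (0.3·0.2442 + 0.5·0.7558) ≈ 0.1624
After 'red': P(biased) = 0.7·0.1624 / (0.7·0.1624 + 0.5·0.8376) ≈ 0.2135
After 'black': P(biased) = 0.3·0.2135 / (0.3·0.2135 + 0.5·0.7865) ≈ 0.1400

0.140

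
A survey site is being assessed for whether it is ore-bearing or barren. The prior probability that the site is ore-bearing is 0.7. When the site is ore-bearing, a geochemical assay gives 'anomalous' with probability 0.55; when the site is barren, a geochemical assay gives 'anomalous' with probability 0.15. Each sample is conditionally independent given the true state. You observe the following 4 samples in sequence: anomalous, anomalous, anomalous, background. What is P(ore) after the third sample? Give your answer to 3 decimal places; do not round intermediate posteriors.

0.991

After 'anomalous': P(ore) = 0.55·0.7000 / (0.55·0.7000 + 0.15·0.3000) ≈ 0.8953
After 'anomalous': P(ore) = 0.55·0.8953 / (0.55·0.8953 + 0.15·0.1047) ≈ 0.9691
After 'anomalous': P(ore) = 0.55·0.9691 / (0.55·0.9691 + 0.15·0.0309) ≈ 0.9914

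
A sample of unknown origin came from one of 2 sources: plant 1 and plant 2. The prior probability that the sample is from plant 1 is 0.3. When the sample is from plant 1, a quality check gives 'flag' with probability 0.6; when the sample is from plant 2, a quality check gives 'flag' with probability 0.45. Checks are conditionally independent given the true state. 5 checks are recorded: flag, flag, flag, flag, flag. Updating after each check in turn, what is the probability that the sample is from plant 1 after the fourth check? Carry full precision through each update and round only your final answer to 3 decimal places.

After 'flag': P(plant 1) = 0.6·0.3000 / (0.6·0.3000 + 0.45·0.7000) ≈ 0.3636
After 'flag': P(plant 1) = 0.6·0.3636 / (0.6·0.3636 + 0.45·0.6364) ≈ 0.4324
After 'flag': P(plant 1) = 0.6·0.4324 / (0.6·0.4324 + 0.45·0.5676) ≈ 0.5039
After 'flag': P(plant 1) = 0.6·0.5039 / (0.6·0.5039 + 0.45·0.4961) ≈ 0.5753

0.575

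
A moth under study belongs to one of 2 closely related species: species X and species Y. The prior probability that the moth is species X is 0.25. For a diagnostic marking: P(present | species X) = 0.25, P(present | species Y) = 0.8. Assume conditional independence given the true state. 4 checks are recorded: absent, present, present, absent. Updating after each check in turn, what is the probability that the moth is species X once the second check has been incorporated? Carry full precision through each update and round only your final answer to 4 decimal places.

After 'absent': P(species X) = 0.75·0.2500 / (0.75·0.2500 + 0.2·0.7500) ≈ 0.5556
After 'present': P(species X) = 0.25·0.5556 / (0.25·0.5556 + 0.8·0.4444) ≈ 0.2809

0.2809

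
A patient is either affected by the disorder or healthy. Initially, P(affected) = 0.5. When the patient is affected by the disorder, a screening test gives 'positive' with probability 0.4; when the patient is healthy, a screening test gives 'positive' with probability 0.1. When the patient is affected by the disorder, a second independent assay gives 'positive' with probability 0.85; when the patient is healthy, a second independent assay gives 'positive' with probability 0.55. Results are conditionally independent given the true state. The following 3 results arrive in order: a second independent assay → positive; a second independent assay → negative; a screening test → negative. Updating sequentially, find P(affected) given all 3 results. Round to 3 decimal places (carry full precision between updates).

0.256

After a second independent assay='positive': P(affected) = 0.85·0.5000 / (0.85·0.5000 + 0.55·0.5000) ≈ 0.6071
After a second independent assay='negative': P(affected) = 0.15·0.6071 / (0.15·0.6071 + 0.45·0.3929) ≈ 0.3400
After a screening test='negative': P(affected) = 0.6·0.3400 / (0.6·0.3400 + 0.9·0.6600) ≈ 0.2556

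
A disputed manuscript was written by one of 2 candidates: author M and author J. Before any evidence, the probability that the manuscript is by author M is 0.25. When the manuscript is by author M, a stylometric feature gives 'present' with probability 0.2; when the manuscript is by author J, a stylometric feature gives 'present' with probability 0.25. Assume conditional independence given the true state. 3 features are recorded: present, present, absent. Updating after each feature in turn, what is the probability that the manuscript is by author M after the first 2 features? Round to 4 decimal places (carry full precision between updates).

0.1758

After 'present': P(author M) = 0.2·0.2500 / (0.2·0.2500 + 0.25·0.7500) ≈ 0.2105
After 'present': P(author M) = 0.2·0.2105 / (0.2·0.2105 + 0.25·0.7895) ≈ 0.1758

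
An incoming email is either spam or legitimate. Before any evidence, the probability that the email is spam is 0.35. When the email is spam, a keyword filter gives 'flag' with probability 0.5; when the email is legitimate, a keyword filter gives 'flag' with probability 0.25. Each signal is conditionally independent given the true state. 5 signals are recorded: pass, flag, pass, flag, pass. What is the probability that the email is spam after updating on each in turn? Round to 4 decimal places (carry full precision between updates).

0.3896

After 'pass': P(spam) = 0.5·0.3500 / (0.5·0.3500 + 0.75·0.6500) ≈ 0.2642
After 'flag': P(spam) = 0.5·0.2642 / (0.5·0.2642 + 0.25·0.7358) ≈ 0.4179
After 'pass': P(spam) = 0.5·0.4179 / (0.5·0.4179 + 0.75·0.5821) ≈ 0.3237
After 'flag': P(spam) = 0.5·0.3237 / (0.5·0.3237 + 0.25·0.6763) ≈ 0.4891
After 'pass': P(spam) = 0.5·0.4891 / (0.5·0.4891 + 0.75·0.5109) ≈ 0.3896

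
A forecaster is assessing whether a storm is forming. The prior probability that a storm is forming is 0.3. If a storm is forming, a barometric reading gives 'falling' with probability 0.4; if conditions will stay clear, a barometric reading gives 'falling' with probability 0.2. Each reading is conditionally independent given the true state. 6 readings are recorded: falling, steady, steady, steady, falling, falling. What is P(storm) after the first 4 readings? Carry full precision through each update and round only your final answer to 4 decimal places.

After 'falling': P(storm) = 0.4·0.3000 / (0.4·0.3000 + 0.2·0.7000) ≈ 0.4615
After 'steady': P(storm) = 0.6·0.4615 / (0.6·0.4615 + 0.8·0.5385) ≈ 0.3913
After 'steady': P(storm) = 0.6·0.3913 / (0.6·0.3913 + 0.8·0.6087) ≈ 0.3253
After 'steady': P(storm) = 0.6·0.3253 / (0.6·0.3253 + 0.8·0.6747) ≈ 0.2656

0.2656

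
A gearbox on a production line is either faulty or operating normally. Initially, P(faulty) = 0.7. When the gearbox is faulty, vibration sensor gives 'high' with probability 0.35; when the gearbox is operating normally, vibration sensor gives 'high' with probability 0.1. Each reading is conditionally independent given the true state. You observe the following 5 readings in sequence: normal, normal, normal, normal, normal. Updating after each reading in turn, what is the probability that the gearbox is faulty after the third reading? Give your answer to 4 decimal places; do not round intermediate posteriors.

0.4678

After 'normal': P(faulty) = 0.65·0.7000 / (0.65·0.7000 + 0.9·0.3000) ≈ 0.6276
After 'normal': P(faulty) = 0.65·0.6276 / (0.65·0.6276 + 0.9·0.3724) ≈ 0.5490
After 'normal': P(faulty) = 0.65·0.5490 / (0.65·0.5490 + 0.9·0.4510) ≈ 0.4678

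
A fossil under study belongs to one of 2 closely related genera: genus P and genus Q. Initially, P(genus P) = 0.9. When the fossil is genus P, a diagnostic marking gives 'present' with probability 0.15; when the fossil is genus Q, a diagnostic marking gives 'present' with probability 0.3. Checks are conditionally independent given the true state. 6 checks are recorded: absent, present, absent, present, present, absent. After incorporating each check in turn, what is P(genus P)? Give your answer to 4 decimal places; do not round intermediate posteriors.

0.6682

After 'absent': P(genus P) = 0.85·0.9000 / (0.85·0.9000 + 0.7·0.1000) ≈ 0.9162
After 'present': P(genus P) = 0.15·0.9162 / (0.15·0.9162 + 0.3·0.0838) ≈ 0.8453
After 'absent': P(genus P) = 0.85·0.8453 / (0.85·0.8453 + 0.7·0.1547) ≈ 0.8690
After 'present': P(genus P) = 0.15·0.8690 / (0.15·0.8690 + 0.3·0.1310) ≈ 0.7684
After 'present': P(genus P) = 0.15·0.7684 / (0.15·0.7684 + 0.3·0.2316) ≈ 0.6239
After 'absent': P(genus P) = 0.85·0.6239 / (0.85·0.6239 + 0.7·0.3761) ≈ 0.6682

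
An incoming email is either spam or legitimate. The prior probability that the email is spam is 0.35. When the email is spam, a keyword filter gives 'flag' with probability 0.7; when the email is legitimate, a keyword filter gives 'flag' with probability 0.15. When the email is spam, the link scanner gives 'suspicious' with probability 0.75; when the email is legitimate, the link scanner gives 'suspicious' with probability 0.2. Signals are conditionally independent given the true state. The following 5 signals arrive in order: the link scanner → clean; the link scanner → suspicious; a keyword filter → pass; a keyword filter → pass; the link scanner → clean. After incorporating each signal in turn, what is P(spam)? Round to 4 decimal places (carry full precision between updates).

0.0240

After the link scanner='clean': P(spam) = 0.25·0.3500 / (0.25·0.3500 + 0.8·0.6500) ≈ 0.1440
After the link scanner='suspicious': P(spam) = 0.75·0.1440 / (0.75·0.1440 + 0.2·0.8560) ≈ 0.3869
After a keyword filter='pass': P(spam) = 0.3·0.3869 / (0.3·0.3869 + 0.85·0.6131) ≈ 0.1821
After a keyword filter='pass': P(spam) = 0.3·0.1821 / (0.3·0.1821 + 0.85·0.8179) ≈ 0.0729
After the link scanner='clean': P(spam) = 0.25·0.0729 / (0.25·0.0729 + 0.8·0.9271) ≈ 0.0240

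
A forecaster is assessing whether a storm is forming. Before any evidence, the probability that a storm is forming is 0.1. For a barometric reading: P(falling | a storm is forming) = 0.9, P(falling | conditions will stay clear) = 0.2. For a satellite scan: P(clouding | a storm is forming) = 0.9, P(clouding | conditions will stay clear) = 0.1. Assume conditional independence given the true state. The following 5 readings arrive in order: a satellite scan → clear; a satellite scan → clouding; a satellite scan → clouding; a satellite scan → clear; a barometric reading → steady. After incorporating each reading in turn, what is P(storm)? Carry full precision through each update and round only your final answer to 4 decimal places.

0.0137

Apply Bayes' rule sequentially, carrying P(storm) forward.
After a satellite scan='clear': P(storm) = 0.1·0.1000 / (0.1·0.1000 + 0.9·0.9000) ≈ 0.0122
After a satellite scan='clouding': P(storm) = 0.9·0.0122 / (0.9·0.0122 + 0.1·0.9878) ≈ 0.1000
After a satellite scan='clouding': P(storm) = 0.9·0.1000 / (0.9·0.1000 + 0.1·0.9000) ≈ 0.5000
After a satellite scan='clear': P(storm) = 0.1·0.5000 / (0.1·0.5000 + 0.9·0.5000) ≈ 0.1000
After a barometric reading='steady': P(storm) = 0.1·0.1000 / (0.1·0.1000 + 0.8·0.9000) ≈ 0.0137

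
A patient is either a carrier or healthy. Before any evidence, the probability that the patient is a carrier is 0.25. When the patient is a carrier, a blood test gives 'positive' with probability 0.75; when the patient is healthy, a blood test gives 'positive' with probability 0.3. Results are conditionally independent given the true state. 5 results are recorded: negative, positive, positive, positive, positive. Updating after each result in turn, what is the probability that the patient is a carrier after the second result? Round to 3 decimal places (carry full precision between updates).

After 'negative': P(carrier) = 0.25·0.2500 / (0.25·0.2500 + 0.7·0.7500) ≈ 0.1064
After 'positive': P(carrier) = 0.75·0.1064 / (0.75·0.1064 + 0.3·0.8936) ≈ 0.2294

0.229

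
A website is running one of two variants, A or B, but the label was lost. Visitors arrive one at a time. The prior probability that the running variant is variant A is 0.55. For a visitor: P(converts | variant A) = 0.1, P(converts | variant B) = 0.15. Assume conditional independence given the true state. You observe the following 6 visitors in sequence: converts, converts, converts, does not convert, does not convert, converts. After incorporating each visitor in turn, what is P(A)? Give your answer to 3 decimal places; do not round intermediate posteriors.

0.213

After 'converts': P(A) = 0.1·0.5500 / (0.1·0.5500 + 0.15·0.4500) ≈ 0.4490
After 'converts': P(A) = 0.1·0.4490 / (0.1·0.4490 + 0.15·0.5510) ≈ 0.3520
After 'converts': P(A) = 0.1·0.3520 / (0.1·0.3520 + 0.15·0.6480) ≈ 0.2659
After 'does not convert': P(A) = 0.9·0.2659 / (0.9·0.2659 + 0.85·0.7341) ≈ 0.2772
After 'does not convert': P(A) = 0.9·0.2772 / (0.9·0.2772 + 0.85·0.7228) ≈ 0.2888
After 'converts': P(A) = 0.1·0.2888 / (0.1·0.2888 + 0.15·0.7112) ≈ 0.2130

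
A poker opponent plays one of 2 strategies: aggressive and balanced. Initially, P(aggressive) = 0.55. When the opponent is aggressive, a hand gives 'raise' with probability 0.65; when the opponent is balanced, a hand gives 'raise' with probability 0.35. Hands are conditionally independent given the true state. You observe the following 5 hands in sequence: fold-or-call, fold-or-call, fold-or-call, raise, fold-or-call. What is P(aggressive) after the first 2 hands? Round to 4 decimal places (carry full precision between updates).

0.2617

Apply Bayes' rule sequentially, carrying P(aggressive) forward.
After 'fold-or-call': P(aggressive) = 0.35·0.5500 / (0.35·0.5500 + 0.65·0.4500) ≈ 0.3969
After 'fold-or-call': P(aggressive) = 0.35·0.3969 / (0.35·0.3969 + 0.65·0.6031) ≈ 0.2617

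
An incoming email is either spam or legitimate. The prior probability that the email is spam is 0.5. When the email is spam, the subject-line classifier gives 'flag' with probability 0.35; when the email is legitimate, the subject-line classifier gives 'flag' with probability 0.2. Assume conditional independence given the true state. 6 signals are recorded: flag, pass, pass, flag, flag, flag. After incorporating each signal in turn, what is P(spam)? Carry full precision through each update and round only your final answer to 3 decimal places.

After 'flag': P(spam) = 0.35·0.5000 / (0.35·0.5000 + 0.2·0.5000) ≈ 0.6364
After 'pass': P(spam) = 0.65·0.6364 / (0.65·0.6364 + 0.8·0.3636) ≈ 0.5871
After 'pass': P(spam) = 0.65·0.5871 / (0.65·0.5871 + 0.8·0.4129) ≈ 0.5360
After 'flag': P(spam) = 0.35·0.5360 / (0.35·0.5360 + 0.2·0.4640) ≈ 0.6691
After 'flag': P(spam) = 0.35·0.6691 / (0.35·0.6691 + 0.2·0.3309) ≈ 0.7796
After 'flag': P(spam) = 0.35·0.7796 / (0.35·0.7796 + 0.2·0.2204) ≈ 0.8609

0.861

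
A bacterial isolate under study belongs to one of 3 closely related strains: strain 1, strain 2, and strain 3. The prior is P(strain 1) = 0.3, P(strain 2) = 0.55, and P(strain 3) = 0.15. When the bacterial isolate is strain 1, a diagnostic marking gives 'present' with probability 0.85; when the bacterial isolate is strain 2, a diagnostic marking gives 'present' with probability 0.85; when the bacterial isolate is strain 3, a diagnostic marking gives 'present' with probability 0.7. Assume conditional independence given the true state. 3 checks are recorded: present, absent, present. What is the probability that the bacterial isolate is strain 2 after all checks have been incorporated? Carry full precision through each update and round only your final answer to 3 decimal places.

0.522

After 'present': normaliser = 0.85·0.3000 + 0.85·0.5500 + 0.7·0.1500; P(strain 1) ≈ 0.3082, P(strain 2) ≈ 0.5650, P(strain 3) ≈ 0.1269
After 'absent': normaliser = 0.15·0.3082 + 0.15·0.5650 + 0.3·0.1269; P(strain 1) ≈ 0.2735, P(strain 2) ≈ 0.5013, P(strain 3) ≈ 0.2252
After 'present': normaliser = 0.85·0.2735 + 0.85·0.5013 + 0.7·0.2252; P(strain 1) ≈ 0.2848, P(strain 2) ≈ 0.5221, P(strain 3) ≈ 0.1931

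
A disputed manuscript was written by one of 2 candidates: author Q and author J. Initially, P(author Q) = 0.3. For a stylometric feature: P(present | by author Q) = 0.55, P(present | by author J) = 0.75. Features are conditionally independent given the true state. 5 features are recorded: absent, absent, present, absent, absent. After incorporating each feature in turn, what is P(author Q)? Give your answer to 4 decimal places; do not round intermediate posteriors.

After 'absent': P(author Q) = 0.45·0.3000 / (0.45·0.3000 + 0.25·0.7000) ≈ 0.4355
After 'absent': P(author Q) = 0.45·0.4355 / (0.45·0.4355 + 0.25·0.5645) ≈ 0.5813
After 'present': P(author Q) = 0.55·0.5813 / (0.55·0.5813 + 0.75·0.4187) ≈ 0.5045
After 'absent': P(author Q) = 0.45·0.5045 / (0.45·0.5045 + 0.25·0.4955) ≈ 0.6470
After 'absent': P(author Q) = 0.45·0.6470 / (0.45·0.6470 + 0.25·0.3530) ≈ 0.7674

0.7674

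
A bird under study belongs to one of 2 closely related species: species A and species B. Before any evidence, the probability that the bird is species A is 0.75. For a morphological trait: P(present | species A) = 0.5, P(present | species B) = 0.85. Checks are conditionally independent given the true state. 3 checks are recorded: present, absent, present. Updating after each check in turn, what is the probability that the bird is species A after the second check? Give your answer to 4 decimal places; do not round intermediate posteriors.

0.8547

After 'present': P(species A) = 0.5·0.7500 / (0.5·0.7500 + 0.85·0.2500) ≈ 0.6383
After 'absent': P(species A) = 0.5·0.6383 / (0.5·0.6383 + 0.15·0.3617) ≈ 0.8547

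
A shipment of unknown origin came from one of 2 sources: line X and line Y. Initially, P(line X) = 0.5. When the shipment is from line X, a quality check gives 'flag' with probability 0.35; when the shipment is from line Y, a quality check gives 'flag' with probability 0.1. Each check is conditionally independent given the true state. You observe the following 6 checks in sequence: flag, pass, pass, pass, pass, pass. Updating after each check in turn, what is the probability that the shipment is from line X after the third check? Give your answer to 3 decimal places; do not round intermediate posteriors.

After 'flag': P(line X) = 0.35·0.5000 / (0.35·0.5000 + 0.1·0.5000) ≈ 0.7778
After 'pass': P(line X) = 0.65·0.7778 / (0.65·0.7778 + 0.9·0.2222) ≈ 0.7165
After 'pass': P(line X) = 0.65·0.7165 / (0.65·0.7165 + 0.9·0.2835) ≈ 0.6461

0.646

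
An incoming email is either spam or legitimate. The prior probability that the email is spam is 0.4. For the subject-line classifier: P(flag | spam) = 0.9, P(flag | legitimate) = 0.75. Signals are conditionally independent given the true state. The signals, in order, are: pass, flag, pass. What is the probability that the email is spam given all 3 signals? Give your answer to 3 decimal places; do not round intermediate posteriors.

0.113

After 'pass': P(spam) = 0.1·0.4000 / (0.1·0.4000 + 0.25·0.6000) ≈ 0.2105
After 'flag': P(spam) = 0.9·0.2105 / (0.9·0.2105 + 0.75·0.7895) ≈ 0.2424
After 'pass': P(spam) = 0.1·0.2424 / (0.1·0.2424 + 0.25·0.7576) ≈ 0.1135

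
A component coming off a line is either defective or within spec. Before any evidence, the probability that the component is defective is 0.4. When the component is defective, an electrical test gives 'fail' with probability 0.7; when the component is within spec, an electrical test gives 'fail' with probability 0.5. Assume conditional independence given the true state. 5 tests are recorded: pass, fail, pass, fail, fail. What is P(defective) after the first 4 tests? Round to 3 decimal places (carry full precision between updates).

After 'pass': P(defective) = 0.3·0.4000 / (0.3·0.4000 + 0.5·0.6000) ≈ 0.2857
After 'fail': P(defective) = 0.7·0.2857 / (0.7·0.2857 + 0.5·0.7143) ≈ 0.3590
After 'pass': P(defective) = 0.3·0.3590 / (0.3·0.3590 + 0.5·0.6410) ≈ 0.2515
After 'fail': P(defective) = 0.7·0.2515 / (0.7·0.2515 + 0.5·0.7485) ≈ 0.3199

0.320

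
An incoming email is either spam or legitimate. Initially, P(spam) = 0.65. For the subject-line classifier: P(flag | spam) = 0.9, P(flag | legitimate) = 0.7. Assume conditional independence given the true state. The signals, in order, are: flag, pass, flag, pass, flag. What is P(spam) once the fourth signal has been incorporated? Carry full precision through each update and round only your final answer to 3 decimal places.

After 'flag': P(spam) = 0.9·0.6500 / (0.9·0.6500 + 0.7·0.3500) ≈ 0.7048
After 'pass': P(spam) = 0.1·0.7048 / (0.1·0.7048 + 0.3·0.2952) ≈ 0.4432
After 'flag': P(spam) = 0.9·0.4432 / (0.9·0.4432 + 0.7·0.5568) ≈ 0.5058
After 'pass': P(spam) = 0.1·0.5058 / (0.1·0.5058 + 0.3·0.4942) ≈ 0.2543

0.254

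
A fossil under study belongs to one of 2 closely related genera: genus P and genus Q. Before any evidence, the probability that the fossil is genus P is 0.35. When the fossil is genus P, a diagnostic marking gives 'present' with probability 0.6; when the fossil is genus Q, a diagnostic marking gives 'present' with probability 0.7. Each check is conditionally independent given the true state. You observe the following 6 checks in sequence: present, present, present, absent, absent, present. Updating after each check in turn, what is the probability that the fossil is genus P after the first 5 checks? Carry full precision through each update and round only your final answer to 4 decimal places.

After 'present': P(genus P) = 0.6·0.3500 / (0.6·0.3500 + 0.7·0.6500) ≈ 0.3158
After 'present': P(genus P) = 0.6·0.3158 / (0.6·0.3158 + 0.7·0.6842) ≈ 0.2835
After 'present': P(genus P) = 0.6·0.2835 / (0.6·0.2835 + 0.7·0.7165) ≈ 0.2532
After 'absent': P(genus P) = 0.4·0.2532 / (0.4·0.2532 + 0.3·0.7468) ≈ 0.3114
After 'absent': P(genus P) = 0.4·0.3114 / (0.4·0.3114 + 0.3·0.6886) ≈ 0.3761

0.3761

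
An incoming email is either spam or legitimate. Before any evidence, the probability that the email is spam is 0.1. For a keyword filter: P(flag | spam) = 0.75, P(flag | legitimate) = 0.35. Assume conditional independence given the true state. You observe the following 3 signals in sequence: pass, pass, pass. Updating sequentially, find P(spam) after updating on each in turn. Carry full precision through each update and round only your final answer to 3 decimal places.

0.006

Each posterior becomes the prior for the next update.
After 'pass': P(spam) = 0.25·0.1000 / (0.25·0.1000 + 0.65·0.9000) ≈ 0.0410
After 'pass': P(spam) = 0.25·0.0410 / (0.25·0.0410 + 0.65·0.9590) ≈ 0.0162
After 'pass': P(spam) = 0.25·0.0162 / (0.25·0.0162 + 0.65·0.9838) ≈ 0.0063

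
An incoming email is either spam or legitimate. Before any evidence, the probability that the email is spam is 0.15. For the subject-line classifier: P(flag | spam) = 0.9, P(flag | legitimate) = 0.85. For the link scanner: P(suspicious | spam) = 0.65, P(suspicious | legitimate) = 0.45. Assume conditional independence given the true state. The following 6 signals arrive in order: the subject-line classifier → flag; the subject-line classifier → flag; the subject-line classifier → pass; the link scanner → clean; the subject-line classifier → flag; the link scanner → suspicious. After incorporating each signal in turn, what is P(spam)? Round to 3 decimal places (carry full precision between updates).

Each posterior becomes the prior for the next update.
After the subject-line classifier='flag': P(spam) = 0.9·0.1500 / (0.9·0.1500 + 0.85·0.8500) ≈ 0.1574
After the subject-line classifier='flag': P(spam) = 0.9·0.1574 / (0.9·0.1574 + 0.85·0.8426) ≈ 0.1652
After the subject-line classifier='pass': P(spam) = 0.1·0.1652 / (0.1·0.1652 + 0.15·0.8348) ≈ 0.1165
After the link scanner='clean': P(spam) = 0.35·0.1165 / (0.35·0.1165 + 0.55·0.8835) ≈ 0.0774
After the subject-line classifier='flag': P(spam) = 0.9·0.0774 / (0.9·0.0774 + 0.85·0.9226) ≈ 0.0816
After the link scanner='suspicious': P(spam) = 0.65·0.0816 / (0.65·0.0816 + 0.45·0.9184) ≈ 0.1138

0.114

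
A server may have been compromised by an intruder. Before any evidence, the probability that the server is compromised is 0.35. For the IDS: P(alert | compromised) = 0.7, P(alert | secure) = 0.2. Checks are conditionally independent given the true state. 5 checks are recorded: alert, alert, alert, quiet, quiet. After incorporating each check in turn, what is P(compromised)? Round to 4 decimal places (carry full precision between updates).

After 'alert': P(compromised) = 0.7·0.3500 / (0.7·0.3500 + 0.2·0.6500) ≈ 0.6533
After 'alert': P(compromised) = 0.7·0.6533 / (0.7·0.6533 + 0.2·0.3467) ≈ 0.8684
After 'alert': P(compromised) = 0.7·0.8684 / (0.7·0.8684 + 0.2·0.1316) ≈ 0.9585
After 'quiet': P(compromised) = 0.3·0.9585 / (0.3·0.9585 + 0.8·0.0415) ≈ 0.8965
After 'quiet': P(compromised) = 0.3·0.8965 / (0.3·0.8965 + 0.8·0.1035) ≈ 0.7645

0.7645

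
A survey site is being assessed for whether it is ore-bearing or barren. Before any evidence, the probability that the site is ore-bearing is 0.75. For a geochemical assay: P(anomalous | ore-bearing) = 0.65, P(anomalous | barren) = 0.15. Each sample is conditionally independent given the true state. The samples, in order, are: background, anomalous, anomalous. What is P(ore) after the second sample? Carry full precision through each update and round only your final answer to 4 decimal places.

0.8426

After 'background': P(ore) = 0.35·0.7500 / (0.35·0.7500 + 0.85·0.2500) ≈ 0.5526
After 'anomalous': P(ore) = 0.65·0.5526 / (0.65·0.5526 + 0.15·0.4474) ≈ 0.8426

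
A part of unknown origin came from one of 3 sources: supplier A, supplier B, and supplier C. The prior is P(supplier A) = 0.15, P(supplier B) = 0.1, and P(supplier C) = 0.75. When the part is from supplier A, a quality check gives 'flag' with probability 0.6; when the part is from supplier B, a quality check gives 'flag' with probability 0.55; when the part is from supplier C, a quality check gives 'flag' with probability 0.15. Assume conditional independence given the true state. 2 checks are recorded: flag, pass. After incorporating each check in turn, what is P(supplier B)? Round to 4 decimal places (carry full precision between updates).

0.1583

After 'flag': normaliser = 0.6·0.1500 + 0.55·0.1000 + 0.15·0.7500; P(supplier A) ≈ 0.3495, P(supplier B) ≈ 0.2136, P(supplier C) ≈ 0.4369
After 'pass': normaliser = 0.4·0.3495 + 0.45·0.2136 + 0.85·0.4369; P(supplier A) ≈ 0.2302, P(supplier B) ≈ 0.1583, P(supplier C) ≈ 0.6115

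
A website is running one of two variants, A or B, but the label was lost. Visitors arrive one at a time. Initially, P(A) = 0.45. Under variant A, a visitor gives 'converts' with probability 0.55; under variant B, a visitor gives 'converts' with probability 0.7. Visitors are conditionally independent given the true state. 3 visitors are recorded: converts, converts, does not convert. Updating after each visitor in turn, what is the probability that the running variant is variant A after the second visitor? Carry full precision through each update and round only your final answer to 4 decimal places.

After 'converts': P(A) = 0.55·0.4500 / (0.55·0.4500 + 0.7·0.5500) ≈ 0.3913
After 'converts': P(A) = 0.55·0.3913 / (0.55·0.3913 + 0.7·0.6087) ≈ 0.3356

0.3356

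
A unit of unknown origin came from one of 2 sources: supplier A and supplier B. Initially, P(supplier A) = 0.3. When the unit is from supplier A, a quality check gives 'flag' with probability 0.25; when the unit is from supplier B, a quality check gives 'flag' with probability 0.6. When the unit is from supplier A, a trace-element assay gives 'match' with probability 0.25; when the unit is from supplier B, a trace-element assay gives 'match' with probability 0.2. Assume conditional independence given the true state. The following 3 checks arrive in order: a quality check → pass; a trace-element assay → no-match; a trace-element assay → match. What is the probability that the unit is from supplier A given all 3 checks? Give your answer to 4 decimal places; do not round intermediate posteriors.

0.4850

Each posterior becomes the prior for the next update.
After a quality check='pass': P(supplier A) = 0.75·0.3000 / (0.75·0.3000 + 0.4·0.7000) ≈ 0.4455
After a trace-element assay='no-match': P(supplier A) = 0.75·0.4455 / (0.75·0.4455 + 0.8·0.5545) ≈ 0.4297
After a trace-element assay='match': P(supplier A) = 0.25·0.4297 / (0.25·0.4297 + 0.2·0.5703) ≈ 0.4850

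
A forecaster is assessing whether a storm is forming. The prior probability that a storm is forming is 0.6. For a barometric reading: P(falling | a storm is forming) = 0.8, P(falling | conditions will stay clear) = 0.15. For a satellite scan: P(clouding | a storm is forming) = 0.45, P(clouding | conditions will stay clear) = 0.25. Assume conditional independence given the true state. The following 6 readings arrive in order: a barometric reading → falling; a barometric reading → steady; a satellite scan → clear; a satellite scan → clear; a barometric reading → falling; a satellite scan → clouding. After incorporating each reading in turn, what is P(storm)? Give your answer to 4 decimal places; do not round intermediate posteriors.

After a barometric reading='falling': P(storm) = 0.8·0.6000 / (0.8·0.6000 + 0.15·0.4000) ≈ 0.8889
After a barometric reading='steady': P(storm) = 0.2·0.8889 / (0.2·0.8889 + 0.85·0.1111) ≈ 0.6531
After a satellite scan='clear': P(storm) = 0.55·0.6531 / (0.55·0.6531 + 0.75·0.3469) ≈ 0.5799
After a satellite scan='clear': P(storm) = 0.55·0.5799 / (0.55·0.5799 + 0.75·0.4201) ≈ 0.5031
After a barometric reading='falling': P(storm) = 0.8·0.5031 / (0.8·0.5031 + 0.15·0.4969) ≈ 0.8437
After a satellite scan='clouding': P(storm) = 0.45·0.8437 / (0.45·0.8437 + 0.25·0.1563) ≈ 0.9067

0.9067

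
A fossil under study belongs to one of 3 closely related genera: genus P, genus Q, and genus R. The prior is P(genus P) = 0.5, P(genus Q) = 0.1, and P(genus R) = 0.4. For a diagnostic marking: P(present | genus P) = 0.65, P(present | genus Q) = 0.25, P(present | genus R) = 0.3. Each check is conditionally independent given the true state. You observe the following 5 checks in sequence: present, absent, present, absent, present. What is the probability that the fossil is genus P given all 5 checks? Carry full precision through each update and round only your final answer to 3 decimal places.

0.732

After 'present': normaliser = 0.65·0.5000 + 0.25·0.1000 + 0.3·0.4000; P(genus P) ≈ 0.6915, P(genus Q) ≈ 0.0532, P(genus R) ≈ 0.2553
After 'absent': normaliser = 0.35·0.6915 + 0.75·0.0532 + 0.7·0.2553; P(genus P) ≈ 0.5254, P(genus Q) ≈ 0.0866, P(genus R) ≈ 0.3880
After 'present': normaliser = 0.65·0.5254 + 0.25·0.0866 + 0.3·0.3880; P(genus P) ≈ 0.7121, P(genus Q) ≈ 0.0451, P(genus R) ≈ 0.2427
After 'absent': normaliser = 0.35·0.7121 + 0.75·0.0451 + 0.7·0.2427; P(genus P) ≈ 0.5502, P(genus Q) ≈ 0.0747, P(genus R) ≈ 0.3750
After 'present': normaliser = 0.65·0.5502 + 0.25·0.0747 + 0.3·0.3750; P(genus P) ≈ 0.7316, P(genus Q) ≈ 0.0382, P(genus R) ≈ 0.2302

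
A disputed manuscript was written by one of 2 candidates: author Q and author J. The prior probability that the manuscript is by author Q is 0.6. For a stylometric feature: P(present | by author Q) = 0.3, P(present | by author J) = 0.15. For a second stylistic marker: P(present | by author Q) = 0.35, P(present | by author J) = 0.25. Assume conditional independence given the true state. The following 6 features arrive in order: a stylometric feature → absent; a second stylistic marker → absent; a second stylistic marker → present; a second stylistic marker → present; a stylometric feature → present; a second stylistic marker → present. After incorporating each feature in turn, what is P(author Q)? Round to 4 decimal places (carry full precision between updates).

0.8546

After a stylometric feature='absent': P(author Q) = 0.7·0.6000 / (0.7·0.6000 + 0.85·0.4000) ≈ 0.5526
After a second stylistic marker='absent': P(author Q) = 0.65·0.5526 / (0.65·0.5526 + 0.75·0.4474) ≈ 0.5170
After a second stylistic marker='present': P(author Q) = 0.35·0.5170 / (0.35·0.5170 + 0.25·0.4830) ≈ 0.5998
After a second stylistic marker='present': P(author Q) = 0.35·0.5998 / (0.35·0.5998 + 0.25·0.4002) ≈ 0.6772
After a stylometric feature='present': P(author Q) = 0.3·0.6772 / (0.3·0.6772 + 0.15·0.3228) ≈ 0.8076
After a second stylistic marker='present': P(author Q) = 0.35·0.8076 / (0.35·0.8076 + 0.25·0.1924) ≈ 0.8546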